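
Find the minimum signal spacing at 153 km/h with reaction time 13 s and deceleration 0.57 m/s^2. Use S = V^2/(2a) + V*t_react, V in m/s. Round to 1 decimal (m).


V = 153 / 3.6 = 42.5 m/s
Braking distance = 42.5^2 / (2*0.57) = 1584.4298 m
Sighting distance = 42.5 * 13 = 552.5 m
S = 1584.4298 + 552.5 = 2136.9 m

2136.9


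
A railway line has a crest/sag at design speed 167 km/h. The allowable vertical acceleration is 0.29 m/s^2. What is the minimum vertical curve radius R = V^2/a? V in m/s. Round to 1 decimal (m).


Convert speed: V = 167 / 3.6 = 46.3889 m/s
V^2 = 2151.929 m^2/s^2
R_v = 2151.929 / 0.29
R_v = 7420.4 m

7420.4


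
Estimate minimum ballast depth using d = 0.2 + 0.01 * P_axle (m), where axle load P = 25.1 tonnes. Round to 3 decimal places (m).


d = 0.2 + 0.01 * 25.1
d = 0.2 + 0.251
d = 0.451 m

0.451


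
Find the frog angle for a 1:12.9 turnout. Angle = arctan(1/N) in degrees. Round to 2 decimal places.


1/N = 1/12.9 = 0.077519
angle = arctan(0.077519) = 0.077365 rad
angle = 0.077365 * 180/pi = 4.43 degrees

4.43


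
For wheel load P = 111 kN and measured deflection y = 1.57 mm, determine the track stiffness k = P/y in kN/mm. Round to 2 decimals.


Track stiffness k = P / y
k = 111 / 1.57
k = 70.70 kN/mm

70.70


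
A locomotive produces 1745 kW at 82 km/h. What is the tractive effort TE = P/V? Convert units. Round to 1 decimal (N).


Convert: P = 1745 kW = 1745000 W
V = 82 / 3.6 = 22.7778 m/s
TE = 1745000 / 22.7778
TE = 76609.8 N

76609.8


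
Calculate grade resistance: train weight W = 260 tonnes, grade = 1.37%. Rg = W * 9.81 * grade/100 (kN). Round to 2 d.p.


Rg = W * 9.81 * grade / 100
Rg = 260 * 9.81 * 1.37 / 100
Rg = 2550.6 * 0.0137
Rg = 34.94 kN

34.94


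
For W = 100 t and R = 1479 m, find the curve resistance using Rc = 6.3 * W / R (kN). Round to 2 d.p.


Rc = 6.3 * W / R
Rc = 6.3 * 100 / 1479
Rc = 630.0 / 1479
Rc = 0.43 kN

0.43


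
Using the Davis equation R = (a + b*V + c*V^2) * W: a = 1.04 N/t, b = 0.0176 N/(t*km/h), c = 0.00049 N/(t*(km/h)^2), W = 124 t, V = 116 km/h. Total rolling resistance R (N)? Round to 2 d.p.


b*V = 0.0176 * 116 = 2.0416
c*V^2 = 0.00049 * 13456 = 6.59344
R_per_t = 1.04 + 2.0416 + 6.59344 = 9.67504 N/t
R_total = 9.67504 * 124 = 1199.70 N

1199.70


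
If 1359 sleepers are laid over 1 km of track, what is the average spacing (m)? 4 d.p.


Spacing = 1000 m / number of sleepers
Spacing = 1000 / 1359
Spacing = 0.7358 m

0.7358


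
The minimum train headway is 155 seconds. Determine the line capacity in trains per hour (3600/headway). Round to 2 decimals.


Capacity = 3600 / headway
Capacity = 3600 / 155
Capacity = 23.23 trains/hour

23.23


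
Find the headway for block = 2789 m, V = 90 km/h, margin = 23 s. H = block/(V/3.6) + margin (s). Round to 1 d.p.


V = 90 / 3.6 = 25.0 m/s
Block traversal time = 2789 / 25.0 = 111.56 s
Headway = 111.56 + 23
Headway = 134.6 s

134.6


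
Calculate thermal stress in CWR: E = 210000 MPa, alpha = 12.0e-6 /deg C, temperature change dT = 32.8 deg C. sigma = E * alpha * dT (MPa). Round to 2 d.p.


sigma = E * alpha * dT
sigma = 210000 * 12.0e-6 * 32.8
sigma = 2.52 * 32.8
sigma = 82.66 MPa

82.66


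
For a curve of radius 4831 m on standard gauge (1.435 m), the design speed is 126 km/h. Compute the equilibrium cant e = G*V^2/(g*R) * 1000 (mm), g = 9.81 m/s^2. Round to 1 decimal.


Convert speed: V = 126 / 3.6 = 35.0 m/s
Apply formula: e = 1.435 * 35.0^2 / (9.81 * 4831)
e = 1.435 * 1225.0 / 47392.11
e = 0.037092 m = 37.1 mm

37.1


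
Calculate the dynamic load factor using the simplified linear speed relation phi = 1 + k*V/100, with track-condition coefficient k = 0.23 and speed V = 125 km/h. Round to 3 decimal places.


phi = 1 + k * V / 100
phi = 1 + 0.23 * 125 / 100
phi = 1 + 0.2875
phi = 1.288

1.288


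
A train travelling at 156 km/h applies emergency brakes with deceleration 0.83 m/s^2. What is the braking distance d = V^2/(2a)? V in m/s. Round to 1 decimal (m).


Convert speed: V = 156 / 3.6 = 43.3333 m/s
V^2 = 1877.7778
d = 1877.7778 / (2 * 0.83)
d = 1877.7778 / 1.66
d = 1131.2 m

1131.2


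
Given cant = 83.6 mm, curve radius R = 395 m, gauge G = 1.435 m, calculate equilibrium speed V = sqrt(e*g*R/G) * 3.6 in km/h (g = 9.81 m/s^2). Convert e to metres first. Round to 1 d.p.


Convert cant: e = 83.6 mm = 0.0836 m
V_ms = sqrt(0.0836 * 9.81 * 395 / 1.435)
V_ms = sqrt(225.746216) = 15.0249 m/s
V = 15.0249 * 3.6 = 54.1 km/h

54.1


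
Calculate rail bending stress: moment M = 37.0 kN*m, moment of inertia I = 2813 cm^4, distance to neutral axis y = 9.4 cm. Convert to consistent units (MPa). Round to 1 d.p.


Convert units:
M = 37.0 kN*m = 37000000 N*mm
y = 9.4 cm = 94 mm
I = 2813 cm^4 = 28130000 mm^4
sigma = 37000000 * 94 / 28130000
sigma = 123.6 MPa

123.6


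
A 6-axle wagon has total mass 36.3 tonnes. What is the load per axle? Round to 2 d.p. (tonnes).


Load per axle = total weight / number of axles
Load = 36.3 / 6
Load = 6.05 tonnes

6.05


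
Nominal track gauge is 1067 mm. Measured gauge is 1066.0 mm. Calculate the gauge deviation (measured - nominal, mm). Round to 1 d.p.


Deviation = measured - nominal
Deviation = 1066.0 - 1067
Deviation = -1.0 mm

-1.0


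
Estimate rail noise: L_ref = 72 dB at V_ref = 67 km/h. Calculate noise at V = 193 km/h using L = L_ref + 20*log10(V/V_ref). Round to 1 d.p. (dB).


V/V_ref = 193 / 67 = 2.880597
log10(2.880597) = 0.459483
20 * 0.459483 = 9.1897
L = 72 + 9.1897 = 81.2 dB

81.2


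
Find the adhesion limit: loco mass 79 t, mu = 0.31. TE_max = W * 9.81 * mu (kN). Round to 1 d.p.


TE_max = W * g * mu
TE_max = 79 * 9.81 * 0.31
TE_max = 774.99 * 0.31
TE_max = 240.2 kN

240.2


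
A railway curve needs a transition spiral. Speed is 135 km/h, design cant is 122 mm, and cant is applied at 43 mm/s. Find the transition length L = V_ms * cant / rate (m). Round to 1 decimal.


Convert speed: V = 135 / 3.6 = 37.5 m/s
L = 37.5 * 122 / 43
L = 4575.0 / 43
L = 106.4 m

106.4


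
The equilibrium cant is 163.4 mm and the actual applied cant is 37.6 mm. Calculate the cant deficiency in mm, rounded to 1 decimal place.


Cant deficiency = equilibrium cant - actual cant
CD = 163.4 - 37.6
CD = 125.8 mm

125.8


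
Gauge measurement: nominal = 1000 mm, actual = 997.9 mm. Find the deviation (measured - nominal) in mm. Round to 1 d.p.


Deviation = measured - nominal
Deviation = 997.9 - 1000
Deviation = -2.1 mm

-2.1


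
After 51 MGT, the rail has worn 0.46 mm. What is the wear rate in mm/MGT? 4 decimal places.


Wear rate = total wear / cumulative tonnage
Rate = 0.46 / 51
Rate = 0.0090 mm/MGT

0.0090


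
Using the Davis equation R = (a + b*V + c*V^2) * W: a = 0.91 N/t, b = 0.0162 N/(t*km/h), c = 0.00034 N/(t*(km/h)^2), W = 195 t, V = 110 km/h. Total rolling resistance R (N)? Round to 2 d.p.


b*V = 0.0162 * 110 = 1.782
c*V^2 = 0.00034 * 12100 = 4.114
R_per_t = 0.91 + 1.782 + 4.114 = 6.806 N/t
R_total = 6.806 * 195 = 1327.17 N

1327.17


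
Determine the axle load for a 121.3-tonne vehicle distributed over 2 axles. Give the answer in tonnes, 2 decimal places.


Load per axle = total weight / number of axles
Load = 121.3 / 2
Load = 60.65 tonnes

60.65


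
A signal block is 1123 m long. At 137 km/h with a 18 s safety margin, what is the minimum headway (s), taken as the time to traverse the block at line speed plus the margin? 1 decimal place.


V = 137 / 3.6 = 38.0556 m/s
Block traversal time = 1123 / 38.0556 = 29.5095 s
Headway = 29.5095 + 18
Headway = 47.5 s

47.5


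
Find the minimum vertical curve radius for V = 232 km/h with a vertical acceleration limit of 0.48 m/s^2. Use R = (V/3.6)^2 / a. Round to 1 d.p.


Convert speed: V = 232 / 3.6 = 64.4444 m/s
V^2 = 4153.0864 m^2/s^2
R_v = 4153.0864 / 0.48
R_v = 8652.3 m

8652.3


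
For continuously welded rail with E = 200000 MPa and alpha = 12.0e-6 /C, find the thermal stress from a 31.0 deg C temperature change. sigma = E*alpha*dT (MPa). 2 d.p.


sigma = E * alpha * dT
sigma = 200000 * 12.0e-6 * 31.0
sigma = 2.4 * 31.0
sigma = 74.40 MPa

74.40


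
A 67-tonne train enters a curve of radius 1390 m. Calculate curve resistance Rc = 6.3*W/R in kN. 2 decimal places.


Rc = 6.3 * W / R
Rc = 6.3 * 67 / 1390
Rc = 422.1 / 1390
Rc = 0.30 kN

0.30


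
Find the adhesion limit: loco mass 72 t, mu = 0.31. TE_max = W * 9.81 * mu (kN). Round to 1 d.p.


TE_max = W * g * mu
TE_max = 72 * 9.81 * 0.31
TE_max = 706.32 * 0.31
TE_max = 219.0 kN

219.0


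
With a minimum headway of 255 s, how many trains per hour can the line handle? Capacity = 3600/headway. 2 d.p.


Capacity = 3600 / headway
Capacity = 3600 / 255
Capacity = 14.12 trains/hour

14.12


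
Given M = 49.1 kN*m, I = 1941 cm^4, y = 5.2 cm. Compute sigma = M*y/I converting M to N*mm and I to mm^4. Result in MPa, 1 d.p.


Convert units:
M = 49.1 kN*m = 49100000 N*mm
y = 5.2 cm = 52 mm
I = 1941 cm^4 = 19410000 mm^4
sigma = 49100000 * 52 / 19410000
sigma = 131.5 MPa

131.5


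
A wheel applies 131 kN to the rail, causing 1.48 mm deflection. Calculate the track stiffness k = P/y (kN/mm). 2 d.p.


Track stiffness k = P / y
k = 131 / 1.48
k = 88.51 kN/mm

88.51


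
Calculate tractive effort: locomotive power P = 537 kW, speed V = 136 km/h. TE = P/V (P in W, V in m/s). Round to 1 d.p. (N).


Convert: P = 537 kW = 537000 W
V = 136 / 3.6 = 37.7778 m/s
TE = 537000 / 37.7778
TE = 14214.7 N

14214.7


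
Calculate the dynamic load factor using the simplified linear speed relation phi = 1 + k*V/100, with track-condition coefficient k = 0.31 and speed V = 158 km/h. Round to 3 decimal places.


phi = 1 + k * V / 100
phi = 1 + 0.31 * 158 / 100
phi = 1 + 0.4898
phi = 1.490

1.490


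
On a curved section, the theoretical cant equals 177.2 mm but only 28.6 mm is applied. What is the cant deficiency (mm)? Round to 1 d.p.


Cant deficiency = equilibrium cant - actual cant
CD = 177.2 - 28.6
CD = 148.6 mm

148.6


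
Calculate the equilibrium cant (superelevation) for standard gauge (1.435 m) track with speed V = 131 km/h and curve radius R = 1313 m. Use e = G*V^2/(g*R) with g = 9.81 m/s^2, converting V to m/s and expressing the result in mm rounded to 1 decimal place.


Convert speed: V = 131 / 3.6 = 36.3889 m/s
Apply formula: e = 1.435 * 36.3889^2 / (9.81 * 1313)
e = 1.435 * 1324.1512 / 12880.53
e = 0.147522 m = 147.5 mm

147.5


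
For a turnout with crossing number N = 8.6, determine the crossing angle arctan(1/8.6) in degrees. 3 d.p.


1/N = 1/8.6 = 0.116279
angle = arctan(0.116279) = 0.115759 rad
angle = 0.115759 * 180/pi = 6.633 degrees

6.633


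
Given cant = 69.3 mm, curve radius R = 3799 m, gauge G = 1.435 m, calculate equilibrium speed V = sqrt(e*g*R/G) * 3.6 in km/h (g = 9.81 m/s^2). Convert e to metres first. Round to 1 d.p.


Convert cant: e = 69.3 mm = 0.0693 m
V_ms = sqrt(0.0693 * 9.81 * 3799 / 1.435)
V_ms = sqrt(1799.780883) = 42.4238 m/s
V = 42.4238 * 3.6 = 152.7 km/h

152.7


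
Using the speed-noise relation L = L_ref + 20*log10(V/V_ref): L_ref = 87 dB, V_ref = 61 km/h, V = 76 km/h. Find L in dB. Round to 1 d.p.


V/V_ref = 76 / 61 = 1.245902
log10(1.245902) = 0.095484
20 * 0.095484 = 1.9097
L = 87 + 1.9097 = 88.9 dB

88.9


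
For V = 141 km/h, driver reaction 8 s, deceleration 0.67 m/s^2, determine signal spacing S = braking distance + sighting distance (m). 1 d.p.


V = 141 / 3.6 = 39.1667 m/s
Braking distance = 39.1667^2 / (2*0.67) = 1144.7968 m
Sighting distance = 39.1667 * 8 = 313.3333 m
S = 1144.7968 + 313.3333 = 1458.1 m

1458.1


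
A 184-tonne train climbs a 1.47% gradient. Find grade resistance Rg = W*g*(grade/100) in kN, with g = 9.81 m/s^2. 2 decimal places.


Rg = W * 9.81 * grade / 100
Rg = 184 * 9.81 * 1.47 / 100
Rg = 1805.04 * 0.0147
Rg = 26.53 kN

26.53


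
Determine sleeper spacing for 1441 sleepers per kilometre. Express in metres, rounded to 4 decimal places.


Spacing = 1000 m / number of sleepers
Spacing = 1000 / 1441
Spacing = 0.6940 m

0.6940


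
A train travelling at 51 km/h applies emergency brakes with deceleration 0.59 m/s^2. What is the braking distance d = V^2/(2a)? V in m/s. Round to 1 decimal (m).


Convert speed: V = 51 / 3.6 = 14.1667 m/s
V^2 = 200.6944
d = 200.6944 / (2 * 0.59)
d = 200.6944 / 1.18
d = 170.1 m

170.1


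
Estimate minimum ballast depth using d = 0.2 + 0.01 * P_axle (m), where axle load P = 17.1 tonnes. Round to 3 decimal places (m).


d = 0.2 + 0.01 * 17.1
d = 0.2 + 0.171
d = 0.371 m

0.371


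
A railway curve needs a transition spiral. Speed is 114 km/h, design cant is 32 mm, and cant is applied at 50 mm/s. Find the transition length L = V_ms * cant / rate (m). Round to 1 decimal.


Convert speed: V = 114 / 3.6 = 31.6667 m/s
L = 31.6667 * 32 / 50
L = 1013.3333 / 50
L = 20.3 m

20.3


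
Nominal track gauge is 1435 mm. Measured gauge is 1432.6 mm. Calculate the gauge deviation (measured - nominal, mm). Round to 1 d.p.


Deviation = measured - nominal
Deviation = 1432.6 - 1435
Deviation = -2.4 mm

-2.4


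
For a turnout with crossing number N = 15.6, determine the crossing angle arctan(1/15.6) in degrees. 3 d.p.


1/N = 1/15.6 = 0.064103
angle = arctan(0.064103) = 0.064015 rad
angle = 0.064015 * 180/pi = 3.668 degrees

3.668


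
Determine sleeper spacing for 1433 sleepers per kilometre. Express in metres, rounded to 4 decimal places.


Spacing = 1000 m / number of sleepers
Spacing = 1000 / 1433
Spacing = 0.6978 m

0.6978


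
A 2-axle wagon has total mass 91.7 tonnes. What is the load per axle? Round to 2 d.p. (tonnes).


Load per axle = total weight / number of axles
Load = 91.7 / 2
Load = 45.85 tonnes

45.85


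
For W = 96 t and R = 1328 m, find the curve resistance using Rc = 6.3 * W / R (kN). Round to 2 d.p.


Rc = 6.3 * W / R
Rc = 6.3 * 96 / 1328
Rc = 604.8 / 1328
Rc = 0.46 kN

0.46


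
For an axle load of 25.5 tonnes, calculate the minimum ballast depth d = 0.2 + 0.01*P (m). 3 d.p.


d = 0.2 + 0.01 * 25.5
d = 0.2 + 0.255
d = 0.455 m

0.455


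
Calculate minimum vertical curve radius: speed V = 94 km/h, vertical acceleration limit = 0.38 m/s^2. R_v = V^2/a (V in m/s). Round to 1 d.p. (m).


Convert speed: V = 94 / 3.6 = 26.1111 m/s
V^2 = 681.7901 m^2/s^2
R_v = 681.7901 / 0.38
R_v = 1794.2 m

1794.2


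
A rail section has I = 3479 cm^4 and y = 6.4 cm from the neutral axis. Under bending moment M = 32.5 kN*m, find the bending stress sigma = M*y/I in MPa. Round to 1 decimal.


Convert units:
M = 32.5 kN*m = 32500000 N*mm
y = 6.4 cm = 64 mm
I = 3479 cm^4 = 34790000 mm^4
sigma = 32500000 * 64 / 34790000
sigma = 59.8 MPa

59.8


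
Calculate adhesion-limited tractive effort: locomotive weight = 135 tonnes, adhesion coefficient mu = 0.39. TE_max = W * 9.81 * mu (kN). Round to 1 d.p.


TE_max = W * g * mu
TE_max = 135 * 9.81 * 0.39
TE_max = 1324.35 * 0.39
TE_max = 516.5 kN

516.5


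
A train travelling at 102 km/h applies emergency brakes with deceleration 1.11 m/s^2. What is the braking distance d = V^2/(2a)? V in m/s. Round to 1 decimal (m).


Convert speed: V = 102 / 3.6 = 28.3333 m/s
V^2 = 802.7778
d = 802.7778 / (2 * 1.11)
d = 802.7778 / 2.22
d = 361.6 m

361.6


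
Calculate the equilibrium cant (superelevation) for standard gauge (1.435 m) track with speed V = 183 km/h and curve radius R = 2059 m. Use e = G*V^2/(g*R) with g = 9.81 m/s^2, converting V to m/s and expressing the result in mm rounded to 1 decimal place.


Convert speed: V = 183 / 3.6 = 50.8333 m/s
Apply formula: e = 1.435 * 50.8333^2 / (9.81 * 2059)
e = 1.435 * 2584.0278 / 20198.79
e = 0.183579 m = 183.6 mm

183.6


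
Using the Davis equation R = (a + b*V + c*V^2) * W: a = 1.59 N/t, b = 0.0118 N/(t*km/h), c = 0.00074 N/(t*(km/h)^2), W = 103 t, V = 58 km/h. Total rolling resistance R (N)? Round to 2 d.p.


b*V = 0.0118 * 58 = 0.6844
c*V^2 = 0.00074 * 3364 = 2.48936
R_per_t = 1.59 + 0.6844 + 2.48936 = 4.76376 N/t
R_total = 4.76376 * 103 = 490.67 N

490.67


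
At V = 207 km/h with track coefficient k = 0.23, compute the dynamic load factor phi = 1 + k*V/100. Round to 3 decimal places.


phi = 1 + k * V / 100
phi = 1 + 0.23 * 207 / 100
phi = 1 + 0.4761
phi = 1.476

1.476


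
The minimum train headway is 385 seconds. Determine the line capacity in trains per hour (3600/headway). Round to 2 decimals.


Capacity = 3600 / headway
Capacity = 3600 / 385
Capacity = 9.35 trains/hour

9.35


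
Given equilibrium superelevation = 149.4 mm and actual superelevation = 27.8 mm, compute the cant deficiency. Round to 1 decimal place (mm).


Cant deficiency = equilibrium cant - actual cant
CD = 149.4 - 27.8
CD = 121.6 mm

121.6


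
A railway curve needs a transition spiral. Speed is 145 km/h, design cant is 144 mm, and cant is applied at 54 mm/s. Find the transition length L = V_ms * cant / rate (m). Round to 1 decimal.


Convert speed: V = 145 / 3.6 = 40.2778 m/s
L = 40.2778 * 144 / 54
L = 5800.0 / 54
L = 107.4 m

107.4


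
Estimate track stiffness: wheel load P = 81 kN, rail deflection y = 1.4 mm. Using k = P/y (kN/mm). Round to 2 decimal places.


Track stiffness k = P / y
k = 81 / 1.4
k = 57.86 kN/mm

57.86


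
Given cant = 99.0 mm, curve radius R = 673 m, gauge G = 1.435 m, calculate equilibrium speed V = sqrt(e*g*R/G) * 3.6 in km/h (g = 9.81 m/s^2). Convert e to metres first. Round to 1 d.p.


Convert cant: e = 99.0 mm = 0.0990 m
V_ms = sqrt(0.0990 * 9.81 * 673 / 1.435)
V_ms = sqrt(455.477958) = 21.3419 m/s
V = 21.3419 * 3.6 = 76.8 km/h

76.8


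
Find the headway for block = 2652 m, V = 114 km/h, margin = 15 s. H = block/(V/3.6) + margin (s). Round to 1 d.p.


V = 114 / 3.6 = 31.6667 m/s
Block traversal time = 2652 / 31.6667 = 83.7474 s
Headway = 83.7474 + 15
Headway = 98.7 s

98.7


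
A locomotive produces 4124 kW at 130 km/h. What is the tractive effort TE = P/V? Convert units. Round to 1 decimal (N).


Convert: P = 4124 kW = 4124000 W
V = 130 / 3.6 = 36.1111 m/s
TE = 4124000 / 36.1111
TE = 114203.1 N

114203.1


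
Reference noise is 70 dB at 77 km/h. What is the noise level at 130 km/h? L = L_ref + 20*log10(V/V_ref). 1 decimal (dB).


V/V_ref = 130 / 77 = 1.688312
log10(1.688312) = 0.227453
20 * 0.227453 = 4.5491
L = 70 + 4.5491 = 74.5 dB

74.5


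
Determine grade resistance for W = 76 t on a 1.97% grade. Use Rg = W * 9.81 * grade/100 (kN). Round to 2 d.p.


Rg = W * 9.81 * grade / 100
Rg = 76 * 9.81 * 1.97 / 100
Rg = 745.56 * 0.0197
Rg = 14.69 kN

14.69


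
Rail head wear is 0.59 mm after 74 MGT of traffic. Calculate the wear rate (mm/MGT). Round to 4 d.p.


Wear rate = total wear / cumulative tonnage
Rate = 0.59 / 74
Rate = 0.0080 mm/MGT

0.0080


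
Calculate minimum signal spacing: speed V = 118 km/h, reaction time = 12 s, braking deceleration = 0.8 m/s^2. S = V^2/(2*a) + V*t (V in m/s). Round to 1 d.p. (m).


V = 118 / 3.6 = 32.7778 m/s
Braking distance = 32.7778^2 / (2*0.8) = 671.4892 m
Sighting distance = 32.7778 * 12 = 393.3333 m
S = 671.4892 + 393.3333 = 1064.8 m

1064.8


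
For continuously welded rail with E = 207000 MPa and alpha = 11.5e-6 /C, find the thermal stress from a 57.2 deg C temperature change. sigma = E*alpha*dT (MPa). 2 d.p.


sigma = E * alpha * dT
sigma = 207000 * 11.5e-6 * 57.2
sigma = 2.3805 * 57.2
sigma = 136.16 MPa

136.16


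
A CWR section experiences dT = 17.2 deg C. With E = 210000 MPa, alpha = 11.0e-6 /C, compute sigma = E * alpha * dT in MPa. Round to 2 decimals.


sigma = E * alpha * dT
sigma = 210000 * 11.0e-6 * 17.2
sigma = 2.31 * 17.2
sigma = 39.73 MPa

39.73


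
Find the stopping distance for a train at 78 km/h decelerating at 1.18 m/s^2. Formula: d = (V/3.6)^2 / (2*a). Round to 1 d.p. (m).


Convert speed: V = 78 / 3.6 = 21.6667 m/s
V^2 = 469.4444
d = 469.4444 / (2 * 1.18)
d = 469.4444 / 2.36
d = 198.9 m

198.9


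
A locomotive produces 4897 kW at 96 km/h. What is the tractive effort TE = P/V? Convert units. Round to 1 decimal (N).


Convert: P = 4897 kW = 4897000 W
V = 96 / 3.6 = 26.6667 m/s
TE = 4897000 / 26.6667
TE = 183637.5 N

183637.5


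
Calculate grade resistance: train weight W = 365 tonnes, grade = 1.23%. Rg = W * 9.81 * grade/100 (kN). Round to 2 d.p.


Rg = W * 9.81 * grade / 100
Rg = 365 * 9.81 * 1.23 / 100
Rg = 3580.65 * 0.0123
Rg = 44.04 kN

44.04


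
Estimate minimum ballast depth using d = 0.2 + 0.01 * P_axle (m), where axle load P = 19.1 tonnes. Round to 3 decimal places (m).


d = 0.2 + 0.01 * 19.1
d = 0.2 + 0.191
d = 0.391 m

0.391


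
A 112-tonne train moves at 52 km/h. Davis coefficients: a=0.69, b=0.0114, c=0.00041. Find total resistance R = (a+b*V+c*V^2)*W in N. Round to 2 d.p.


b*V = 0.0114 * 52 = 0.5928
c*V^2 = 0.00041 * 2704 = 1.10864
R_per_t = 0.69 + 0.5928 + 1.10864 = 2.39144 N/t
R_total = 2.39144 * 112 = 267.84 N

267.84


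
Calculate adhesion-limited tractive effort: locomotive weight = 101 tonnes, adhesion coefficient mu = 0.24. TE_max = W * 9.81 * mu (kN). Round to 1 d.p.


TE_max = W * g * mu
TE_max = 101 * 9.81 * 0.24
TE_max = 990.81 * 0.24
TE_max = 237.8 kN

237.8


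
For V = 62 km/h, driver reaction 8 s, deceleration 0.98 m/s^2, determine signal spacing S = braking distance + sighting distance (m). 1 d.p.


V = 62 / 3.6 = 17.2222 m/s
Braking distance = 17.2222^2 / (2*0.98) = 151.3291 m
Sighting distance = 17.2222 * 8 = 137.7778 m
S = 151.3291 + 137.7778 = 289.1 m

289.1


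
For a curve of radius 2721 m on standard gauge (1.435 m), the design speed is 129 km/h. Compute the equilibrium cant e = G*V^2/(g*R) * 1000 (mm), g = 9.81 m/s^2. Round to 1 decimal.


Convert speed: V = 129 / 3.6 = 35.8333 m/s
Apply formula: e = 1.435 * 35.8333^2 / (9.81 * 2721)
e = 1.435 * 1284.0278 / 26693.01
e = 0.069029 m = 69.0 mm

69.0


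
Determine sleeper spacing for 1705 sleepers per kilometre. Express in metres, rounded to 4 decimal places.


Spacing = 1000 m / number of sleepers
Spacing = 1000 / 1705
Spacing = 0.5865 m

0.5865


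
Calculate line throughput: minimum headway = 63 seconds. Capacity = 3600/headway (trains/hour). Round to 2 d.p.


Capacity = 3600 / headway
Capacity = 3600 / 63
Capacity = 57.14 trains/hour

57.14


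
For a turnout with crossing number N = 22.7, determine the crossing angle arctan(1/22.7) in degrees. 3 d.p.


1/N = 1/22.7 = 0.044053
angle = arctan(0.044053) = 0.044024 rad
angle = 0.044024 * 180/pi = 2.522 degrees

2.522


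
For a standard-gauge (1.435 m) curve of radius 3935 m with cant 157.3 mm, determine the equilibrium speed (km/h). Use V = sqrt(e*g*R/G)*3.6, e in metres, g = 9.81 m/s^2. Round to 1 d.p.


Convert cant: e = 157.3 mm = 0.1573 m
V_ms = sqrt(0.1573 * 9.81 * 3935 / 1.435)
V_ms = sqrt(4231.463174) = 65.0497 m/s
V = 65.0497 * 3.6 = 234.2 km/h

234.2


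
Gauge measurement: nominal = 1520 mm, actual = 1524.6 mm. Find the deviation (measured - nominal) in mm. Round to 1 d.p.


Deviation = measured - nominal
Deviation = 1524.6 - 1520
Deviation = 4.6 mm

4.6


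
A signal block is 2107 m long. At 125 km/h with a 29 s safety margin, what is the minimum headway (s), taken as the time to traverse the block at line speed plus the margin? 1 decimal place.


V = 125 / 3.6 = 34.7222 m/s
Block traversal time = 2107 / 34.7222 = 60.6816 s
Headway = 60.6816 + 29
Headway = 89.7 s

89.7


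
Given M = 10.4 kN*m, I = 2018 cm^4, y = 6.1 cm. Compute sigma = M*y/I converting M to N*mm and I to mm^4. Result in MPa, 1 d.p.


Convert units:
M = 10.4 kN*m = 10400000 N*mm
y = 6.1 cm = 61 mm
I = 2018 cm^4 = 20180000 mm^4
sigma = 10400000 * 61 / 20180000
sigma = 31.4 MPa

31.4


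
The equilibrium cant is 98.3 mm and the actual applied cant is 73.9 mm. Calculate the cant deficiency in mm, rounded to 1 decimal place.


Cant deficiency = equilibrium cant - actual cant
CD = 98.3 - 73.9
CD = 24.4 mm

24.4


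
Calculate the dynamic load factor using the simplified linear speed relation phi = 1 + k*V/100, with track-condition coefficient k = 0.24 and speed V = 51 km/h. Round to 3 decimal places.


phi = 1 + k * V / 100
phi = 1 + 0.24 * 51 / 100
phi = 1 + 0.1224
phi = 1.122

1.122


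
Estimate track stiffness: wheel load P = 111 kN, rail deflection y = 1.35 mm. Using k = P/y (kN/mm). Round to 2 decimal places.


Track stiffness k = P / y
k = 111 / 1.35
k = 82.22 kN/mm

82.22


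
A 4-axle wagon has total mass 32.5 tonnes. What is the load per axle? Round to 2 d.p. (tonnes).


Load per axle = total weight / number of axles
Load = 32.5 / 4
Load = 8.13 tonnes

8.13


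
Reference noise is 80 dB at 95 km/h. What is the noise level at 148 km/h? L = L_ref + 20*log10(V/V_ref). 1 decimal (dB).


V/V_ref = 148 / 95 = 1.557895
log10(1.557895) = 0.192538
20 * 0.192538 = 3.8508
L = 80 + 3.8508 = 83.9 dB

83.9


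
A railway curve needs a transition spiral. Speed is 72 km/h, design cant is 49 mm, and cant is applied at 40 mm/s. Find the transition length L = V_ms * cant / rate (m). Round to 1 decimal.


Convert speed: V = 72 / 3.6 = 20.0 m/s
L = 20.0 * 49 / 40
L = 980.0 / 40
L = 24.5 m

24.5


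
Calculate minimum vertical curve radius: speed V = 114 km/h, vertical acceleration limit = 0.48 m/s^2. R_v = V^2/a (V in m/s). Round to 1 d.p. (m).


Convert speed: V = 114 / 3.6 = 31.6667 m/s
V^2 = 1002.7778 m^2/s^2
R_v = 1002.7778 / 0.48
R_v = 2089.1 m

2089.1


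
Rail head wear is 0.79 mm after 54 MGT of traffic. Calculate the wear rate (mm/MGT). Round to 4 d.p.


Wear rate = total wear / cumulative tonnage
Rate = 0.79 / 54
Rate = 0.0146 mm/MGT

0.0146


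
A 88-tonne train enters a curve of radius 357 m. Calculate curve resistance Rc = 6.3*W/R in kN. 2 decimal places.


Rc = 6.3 * W / R
Rc = 6.3 * 88 / 357
Rc = 554.4 / 357
Rc = 1.55 kN

1.55


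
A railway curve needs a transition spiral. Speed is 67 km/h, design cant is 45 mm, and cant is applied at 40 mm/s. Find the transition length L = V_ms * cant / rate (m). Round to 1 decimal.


Convert speed: V = 67 / 3.6 = 18.6111 m/s
L = 18.6111 * 45 / 40
L = 837.5 / 40
L = 20.9 m

20.9


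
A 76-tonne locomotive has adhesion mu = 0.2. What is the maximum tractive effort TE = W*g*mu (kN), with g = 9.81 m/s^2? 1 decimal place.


TE_max = W * g * mu
TE_max = 76 * 9.81 * 0.2
TE_max = 745.56 * 0.2
TE_max = 149.1 kN

149.1


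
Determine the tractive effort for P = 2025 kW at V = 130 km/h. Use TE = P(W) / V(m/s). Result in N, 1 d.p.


Convert: P = 2025 kW = 2025000 W
V = 130 / 3.6 = 36.1111 m/s
TE = 2025000 / 36.1111
TE = 56076.9 N

56076.9


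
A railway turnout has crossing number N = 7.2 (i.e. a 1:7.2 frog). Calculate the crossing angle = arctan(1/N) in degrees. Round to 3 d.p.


1/N = 1/7.2 = 0.138889
angle = arctan(0.138889) = 0.138006 rad
angle = 0.138006 * 180/pi = 7.907 degrees

7.907


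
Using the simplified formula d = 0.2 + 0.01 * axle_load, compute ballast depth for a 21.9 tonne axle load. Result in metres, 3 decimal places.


d = 0.2 + 0.01 * 21.9
d = 0.2 + 0.219
d = 0.419 m

0.419


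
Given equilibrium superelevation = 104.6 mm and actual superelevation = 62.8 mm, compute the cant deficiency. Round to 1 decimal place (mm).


Cant deficiency = equilibrium cant - actual cant
CD = 104.6 - 62.8
CD = 41.8 mm

41.8


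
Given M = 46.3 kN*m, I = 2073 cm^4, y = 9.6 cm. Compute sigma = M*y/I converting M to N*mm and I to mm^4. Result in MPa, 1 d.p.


Convert units:
M = 46.3 kN*m = 46300000 N*mm
y = 9.6 cm = 96 mm
I = 2073 cm^4 = 20730000 mm^4
sigma = 46300000 * 96 / 20730000
sigma = 214.4 MPa

214.4


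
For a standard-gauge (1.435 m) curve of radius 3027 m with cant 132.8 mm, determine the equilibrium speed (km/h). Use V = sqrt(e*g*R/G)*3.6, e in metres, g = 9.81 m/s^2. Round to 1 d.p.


Convert cant: e = 132.8 mm = 0.1328 m
V_ms = sqrt(0.1328 * 9.81 * 3027 / 1.435)
V_ms = sqrt(2748.068806) = 52.422 m/s
V = 52.422 * 3.6 = 188.7 km/h

188.7


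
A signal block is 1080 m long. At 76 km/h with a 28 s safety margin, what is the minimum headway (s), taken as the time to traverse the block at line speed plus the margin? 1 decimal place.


V = 76 / 3.6 = 21.1111 m/s
Block traversal time = 1080 / 21.1111 = 51.1579 s
Headway = 51.1579 + 28
Headway = 79.2 s

79.2


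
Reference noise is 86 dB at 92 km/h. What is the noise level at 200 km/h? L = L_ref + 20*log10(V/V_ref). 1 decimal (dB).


V/V_ref = 200 / 92 = 2.173913
log10(2.173913) = 0.337242
20 * 0.337242 = 6.7448
L = 86 + 6.7448 = 92.7 dB

92.7


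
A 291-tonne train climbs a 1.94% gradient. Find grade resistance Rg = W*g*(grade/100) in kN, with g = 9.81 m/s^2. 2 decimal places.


Rg = W * 9.81 * grade / 100
Rg = 291 * 9.81 * 1.94 / 100
Rg = 2854.71 * 0.0194
Rg = 55.38 kN

55.38


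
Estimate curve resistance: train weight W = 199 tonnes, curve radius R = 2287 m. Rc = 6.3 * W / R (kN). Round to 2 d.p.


Rc = 6.3 * W / R
Rc = 6.3 * 199 / 2287
Rc = 1253.7 / 2287
Rc = 0.55 kN

0.55


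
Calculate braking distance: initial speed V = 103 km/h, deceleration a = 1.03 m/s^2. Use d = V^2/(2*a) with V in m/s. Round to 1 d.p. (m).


Convert speed: V = 103 / 3.6 = 28.6111 m/s
V^2 = 818.5957
d = 818.5957 / (2 * 1.03)
d = 818.5957 / 2.06
d = 397.4 m

397.4


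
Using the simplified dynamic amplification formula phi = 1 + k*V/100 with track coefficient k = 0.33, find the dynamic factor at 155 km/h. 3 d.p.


phi = 1 + k * V / 100
phi = 1 + 0.33 * 155 / 100
phi = 1 + 0.5115
phi = 1.512

1.512


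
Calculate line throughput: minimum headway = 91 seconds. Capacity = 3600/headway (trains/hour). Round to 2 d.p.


Capacity = 3600 / headway
Capacity = 3600 / 91
Capacity = 39.56 trains/hour

39.56


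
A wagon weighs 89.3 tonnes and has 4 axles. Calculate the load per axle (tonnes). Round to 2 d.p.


Load per axle = total weight / number of axles
Load = 89.3 / 4
Load = 22.33 tonnes

22.33


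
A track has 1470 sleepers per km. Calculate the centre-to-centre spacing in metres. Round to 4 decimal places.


Spacing = 1000 m / number of sleepers
Spacing = 1000 / 1470
Spacing = 0.6803 m

0.6803


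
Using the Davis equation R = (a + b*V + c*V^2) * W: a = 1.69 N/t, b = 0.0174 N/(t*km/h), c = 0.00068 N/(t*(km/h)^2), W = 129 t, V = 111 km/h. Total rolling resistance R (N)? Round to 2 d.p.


b*V = 0.0174 * 111 = 1.9314
c*V^2 = 0.00068 * 12321 = 8.37828
R_per_t = 1.69 + 1.9314 + 8.37828 = 11.99968 N/t
R_total = 11.99968 * 129 = 1547.96 N

1547.96


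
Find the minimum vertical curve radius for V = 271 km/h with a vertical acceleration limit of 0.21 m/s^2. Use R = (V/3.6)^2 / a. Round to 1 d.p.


Convert speed: V = 271 / 3.6 = 75.2778 m/s
V^2 = 5666.7438 m^2/s^2
R_v = 5666.7438 / 0.21
R_v = 26984.5 m

26984.5


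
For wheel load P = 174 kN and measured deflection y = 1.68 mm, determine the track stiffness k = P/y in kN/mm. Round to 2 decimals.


Track stiffness k = P / y
k = 174 / 1.68
k = 103.57 kN/mm

103.57


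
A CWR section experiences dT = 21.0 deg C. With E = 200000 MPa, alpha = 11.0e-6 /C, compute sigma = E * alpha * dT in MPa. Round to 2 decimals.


sigma = E * alpha * dT
sigma = 200000 * 11.0e-6 * 21.0
sigma = 2.2 * 21.0
sigma = 46.20 MPa

46.20


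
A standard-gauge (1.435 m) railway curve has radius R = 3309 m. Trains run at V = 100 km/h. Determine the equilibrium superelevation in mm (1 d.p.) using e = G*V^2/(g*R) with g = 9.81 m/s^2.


Convert speed: V = 100 / 3.6 = 27.7778 m/s
Apply formula: e = 1.435 * 27.7778^2 / (9.81 * 3309)
e = 1.435 * 771.6049 / 32461.29
e = 0.03411 m = 34.1 mm

34.1


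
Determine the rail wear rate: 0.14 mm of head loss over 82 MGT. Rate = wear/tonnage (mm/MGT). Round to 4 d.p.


Wear rate = total wear / cumulative tonnage
Rate = 0.14 / 82
Rate = 0.0017 mm/MGT

0.0017


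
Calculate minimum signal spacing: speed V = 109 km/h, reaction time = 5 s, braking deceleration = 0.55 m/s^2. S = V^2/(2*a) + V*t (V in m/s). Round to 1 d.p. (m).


V = 109 / 3.6 = 30.2778 m/s
Braking distance = 30.2778^2 / (2*0.55) = 833.4035 m
Sighting distance = 30.2778 * 5 = 151.3889 m
S = 833.4035 + 151.3889 = 984.8 m

984.8


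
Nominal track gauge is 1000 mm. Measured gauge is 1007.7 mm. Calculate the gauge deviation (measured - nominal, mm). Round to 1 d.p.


Deviation = measured - nominal
Deviation = 1007.7 - 1000
Deviation = 7.7 mm

7.7


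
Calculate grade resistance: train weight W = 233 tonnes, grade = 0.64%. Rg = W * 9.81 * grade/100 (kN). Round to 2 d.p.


Rg = W * 9.81 * grade / 100
Rg = 233 * 9.81 * 0.64 / 100
Rg = 2285.73 * 0.0064
Rg = 14.63 kN

14.63


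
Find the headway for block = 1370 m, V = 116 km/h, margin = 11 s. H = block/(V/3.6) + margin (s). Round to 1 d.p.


V = 116 / 3.6 = 32.2222 m/s
Block traversal time = 1370 / 32.2222 = 42.5172 s
Headway = 42.5172 + 11
Headway = 53.5 s

53.5


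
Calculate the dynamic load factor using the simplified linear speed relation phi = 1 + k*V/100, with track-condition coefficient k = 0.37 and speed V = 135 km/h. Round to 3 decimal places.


phi = 1 + k * V / 100
phi = 1 + 0.37 * 135 / 100
phi = 1 + 0.4995
phi = 1.500

1.500


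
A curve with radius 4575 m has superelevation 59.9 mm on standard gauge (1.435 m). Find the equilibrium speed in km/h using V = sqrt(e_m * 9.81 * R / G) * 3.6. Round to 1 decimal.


Convert cant: e = 59.9 mm = 0.0599 m
V_ms = sqrt(0.0599 * 9.81 * 4575 / 1.435)
V_ms = sqrt(1873.41946) = 43.283 m/s
V = 43.283 * 3.6 = 155.8 km/h

155.8


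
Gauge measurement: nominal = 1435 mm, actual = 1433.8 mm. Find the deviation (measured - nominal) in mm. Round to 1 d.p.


Deviation = measured - nominal
Deviation = 1433.8 - 1435
Deviation = -1.2 mm

-1.2


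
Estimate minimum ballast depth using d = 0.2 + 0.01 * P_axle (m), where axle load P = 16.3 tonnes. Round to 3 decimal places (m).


d = 0.2 + 0.01 * 16.3
d = 0.2 + 0.163
d = 0.363 m

0.363


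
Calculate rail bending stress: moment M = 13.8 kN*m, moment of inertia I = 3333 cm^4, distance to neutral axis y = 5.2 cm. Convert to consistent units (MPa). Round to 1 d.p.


Convert units:
M = 13.8 kN*m = 13800000 N*mm
y = 5.2 cm = 52 mm
I = 3333 cm^4 = 33330000 mm^4
sigma = 13800000 * 52 / 33330000
sigma = 21.5 MPa

21.5


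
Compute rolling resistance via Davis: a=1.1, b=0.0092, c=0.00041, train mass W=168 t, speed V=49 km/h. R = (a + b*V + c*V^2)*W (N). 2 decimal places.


b*V = 0.0092 * 49 = 0.4508
c*V^2 = 0.00041 * 2401 = 0.98441
R_per_t = 1.1 + 0.4508 + 0.98441 = 2.53521 N/t
R_total = 2.53521 * 168 = 425.92 N

425.92


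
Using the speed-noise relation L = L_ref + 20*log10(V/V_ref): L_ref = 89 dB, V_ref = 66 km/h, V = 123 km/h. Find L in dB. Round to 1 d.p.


V/V_ref = 123 / 66 = 1.863636
log10(1.863636) = 0.270361
20 * 0.270361 = 5.4072
L = 89 + 5.4072 = 94.4 dB

94.4


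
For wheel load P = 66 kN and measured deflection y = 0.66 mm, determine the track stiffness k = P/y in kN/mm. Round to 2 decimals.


Track stiffness k = P / y
k = 66 / 0.66
k = 100.00 kN/mm

100.00


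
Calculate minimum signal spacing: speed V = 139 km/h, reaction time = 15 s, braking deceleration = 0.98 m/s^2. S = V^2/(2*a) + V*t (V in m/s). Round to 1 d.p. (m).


V = 139 / 3.6 = 38.6111 m/s
Braking distance = 38.6111^2 / (2*0.98) = 760.6214 m
Sighting distance = 38.6111 * 15 = 579.1667 m
S = 760.6214 + 579.1667 = 1339.8 m

1339.8


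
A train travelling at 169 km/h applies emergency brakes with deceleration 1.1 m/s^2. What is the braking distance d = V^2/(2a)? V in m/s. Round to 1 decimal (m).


Convert speed: V = 169 / 3.6 = 46.9444 m/s
V^2 = 2203.7809
d = 2203.7809 / (2 * 1.1)
d = 2203.7809 / 2.2
d = 1001.7 m

1001.7


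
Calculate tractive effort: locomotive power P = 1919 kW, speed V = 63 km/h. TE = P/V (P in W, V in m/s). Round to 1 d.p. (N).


Convert: P = 1919 kW = 1919000 W
V = 63 / 3.6 = 17.5 m/s
TE = 1919000 / 17.5
TE = 109657.1 N

109657.1


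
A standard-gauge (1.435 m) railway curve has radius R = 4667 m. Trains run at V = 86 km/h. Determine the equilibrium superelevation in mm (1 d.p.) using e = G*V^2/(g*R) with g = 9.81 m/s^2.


Convert speed: V = 86 / 3.6 = 23.8889 m/s
Apply formula: e = 1.435 * 23.8889^2 / (9.81 * 4667)
e = 1.435 * 570.679 / 45783.27
e = 0.017887 m = 17.9 mm

17.9


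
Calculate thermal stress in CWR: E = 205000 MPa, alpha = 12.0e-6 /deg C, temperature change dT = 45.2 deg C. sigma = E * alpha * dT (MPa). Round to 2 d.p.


sigma = E * alpha * dT
sigma = 205000 * 12.0e-6 * 45.2
sigma = 2.46 * 45.2
sigma = 111.19 MPa

111.19


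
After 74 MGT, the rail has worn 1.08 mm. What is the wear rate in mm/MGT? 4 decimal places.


Wear rate = total wear / cumulative tonnage
Rate = 1.08 / 74
Rate = 0.0146 mm/MGT

0.0146


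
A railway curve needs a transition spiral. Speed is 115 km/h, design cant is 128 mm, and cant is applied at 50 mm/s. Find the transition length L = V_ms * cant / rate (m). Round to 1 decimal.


Convert speed: V = 115 / 3.6 = 31.9444 m/s
L = 31.9444 * 128 / 50
L = 4088.8889 / 50
L = 81.8 m

81.8


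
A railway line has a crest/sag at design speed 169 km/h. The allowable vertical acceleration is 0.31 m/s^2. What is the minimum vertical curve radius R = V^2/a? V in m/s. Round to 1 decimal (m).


Convert speed: V = 169 / 3.6 = 46.9444 m/s
V^2 = 2203.7809 m^2/s^2
R_v = 2203.7809 / 0.31
R_v = 7109.0 m

7109.0


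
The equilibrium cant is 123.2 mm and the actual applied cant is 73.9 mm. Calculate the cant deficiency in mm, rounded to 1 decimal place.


Cant deficiency = equilibrium cant - actual cant
CD = 123.2 - 73.9
CD = 49.3 mm

49.3


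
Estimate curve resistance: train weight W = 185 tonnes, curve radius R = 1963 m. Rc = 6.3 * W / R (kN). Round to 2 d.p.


Rc = 6.3 * W / R
Rc = 6.3 * 185 / 1963
Rc = 1165.5 / 1963
Rc = 0.59 kN

0.59


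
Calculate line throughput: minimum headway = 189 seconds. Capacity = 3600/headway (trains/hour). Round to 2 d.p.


Capacity = 3600 / headway
Capacity = 3600 / 189
Capacity = 19.05 trains/hour

19.05


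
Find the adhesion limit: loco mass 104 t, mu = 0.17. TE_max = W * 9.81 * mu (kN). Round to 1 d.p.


TE_max = W * g * mu
TE_max = 104 * 9.81 * 0.17
TE_max = 1020.24 * 0.17
TE_max = 173.4 kN

173.4


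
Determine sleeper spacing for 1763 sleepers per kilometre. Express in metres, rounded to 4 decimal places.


Spacing = 1000 m / number of sleepers
Spacing = 1000 / 1763
Spacing = 0.5672 m

0.5672


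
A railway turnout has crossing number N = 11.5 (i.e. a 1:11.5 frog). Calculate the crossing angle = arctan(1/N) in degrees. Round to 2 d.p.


1/N = 1/11.5 = 0.086957
angle = arctan(0.086957) = 0.086738 rad
angle = 0.086738 * 180/pi = 4.97 degrees

4.97


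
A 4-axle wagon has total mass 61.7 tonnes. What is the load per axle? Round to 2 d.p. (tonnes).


Load per axle = total weight / number of axles
Load = 61.7 / 4
Load = 15.43 tonnes

15.43


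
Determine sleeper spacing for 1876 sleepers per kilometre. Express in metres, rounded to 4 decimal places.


Spacing = 1000 m / number of sleepers
Spacing = 1000 / 1876
Spacing = 0.5330 m

0.5330


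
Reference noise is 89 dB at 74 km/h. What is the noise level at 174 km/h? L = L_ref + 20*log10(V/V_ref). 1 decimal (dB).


V/V_ref = 174 / 74 = 2.351351
log10(2.351351) = 0.371318
20 * 0.371318 = 7.4264
L = 89 + 7.4264 = 96.4 dB

96.4


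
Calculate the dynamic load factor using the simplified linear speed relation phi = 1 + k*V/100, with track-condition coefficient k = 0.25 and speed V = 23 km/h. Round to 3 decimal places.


phi = 1 + k * V / 100
phi = 1 + 0.25 * 23 / 100
phi = 1 + 0.0575
phi = 1.058

1.058


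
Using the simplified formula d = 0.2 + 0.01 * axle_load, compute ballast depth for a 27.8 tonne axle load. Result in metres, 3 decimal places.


d = 0.2 + 0.01 * 27.8
d = 0.2 + 0.278
d = 0.478 m

0.478


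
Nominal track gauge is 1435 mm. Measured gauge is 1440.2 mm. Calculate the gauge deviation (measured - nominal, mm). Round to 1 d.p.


Deviation = measured - nominal
Deviation = 1440.2 - 1435
Deviation = 5.2 mm

5.2
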